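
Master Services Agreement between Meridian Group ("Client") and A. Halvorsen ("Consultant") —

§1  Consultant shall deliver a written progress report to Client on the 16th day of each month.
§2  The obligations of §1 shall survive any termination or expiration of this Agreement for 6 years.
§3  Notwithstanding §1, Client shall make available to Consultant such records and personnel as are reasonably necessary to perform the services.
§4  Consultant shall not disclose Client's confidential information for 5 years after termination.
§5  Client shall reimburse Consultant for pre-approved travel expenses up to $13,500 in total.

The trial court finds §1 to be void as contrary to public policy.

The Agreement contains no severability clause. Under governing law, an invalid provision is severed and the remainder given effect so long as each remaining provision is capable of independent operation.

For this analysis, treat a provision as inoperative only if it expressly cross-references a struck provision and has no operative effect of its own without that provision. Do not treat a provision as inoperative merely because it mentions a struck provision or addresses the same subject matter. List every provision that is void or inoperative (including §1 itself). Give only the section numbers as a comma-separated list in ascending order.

1, 2

§1 is struck. §2 operates only by reference to §1, so it falls with §1. Although §3 refers to §1, its operative terms do not depend on §1, so it remains in effect. Under the stated default rule, only provisions that cannot operate independently fall away; the rest are enforced. The provisions still in force are §3, §4, and §5.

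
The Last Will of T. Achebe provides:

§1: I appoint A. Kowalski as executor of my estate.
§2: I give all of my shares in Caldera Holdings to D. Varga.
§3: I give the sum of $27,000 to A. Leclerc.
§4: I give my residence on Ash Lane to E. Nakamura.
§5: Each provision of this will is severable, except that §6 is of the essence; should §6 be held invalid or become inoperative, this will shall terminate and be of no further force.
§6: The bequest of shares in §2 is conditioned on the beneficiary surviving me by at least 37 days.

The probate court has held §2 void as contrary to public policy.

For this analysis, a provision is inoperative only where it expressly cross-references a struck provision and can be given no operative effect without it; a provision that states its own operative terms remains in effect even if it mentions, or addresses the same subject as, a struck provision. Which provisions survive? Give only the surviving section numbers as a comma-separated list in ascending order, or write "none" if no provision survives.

§2 is struck. §6 operates only by reference to §2, so it falls with §2. §5 makes §6 an essential term, and §6 has been rendered inoperative by the cascade; under §5, the entire will is therefore void. No provision of the will survives.

none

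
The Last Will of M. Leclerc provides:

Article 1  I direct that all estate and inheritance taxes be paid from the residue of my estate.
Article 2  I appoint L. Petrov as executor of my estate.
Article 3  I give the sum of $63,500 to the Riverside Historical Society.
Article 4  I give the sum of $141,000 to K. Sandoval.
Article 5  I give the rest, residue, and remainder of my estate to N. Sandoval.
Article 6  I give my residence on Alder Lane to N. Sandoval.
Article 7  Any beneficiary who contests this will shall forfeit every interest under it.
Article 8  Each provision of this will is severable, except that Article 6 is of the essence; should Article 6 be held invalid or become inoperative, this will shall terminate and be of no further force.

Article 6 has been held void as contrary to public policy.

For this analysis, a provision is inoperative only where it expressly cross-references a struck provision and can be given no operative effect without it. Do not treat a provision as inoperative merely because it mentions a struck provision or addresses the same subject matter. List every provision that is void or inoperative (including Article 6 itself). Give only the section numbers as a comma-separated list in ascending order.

1, 2, 3, 4, 5, 6, 7, 8

Article 6 is struck. No other provision's operative terms depend on Article 6. Article 8 makes Article 6 an essential term, and Article 6 is the provision held invalid; under Article 8, the entire will is therefore void. No provision of the will survives.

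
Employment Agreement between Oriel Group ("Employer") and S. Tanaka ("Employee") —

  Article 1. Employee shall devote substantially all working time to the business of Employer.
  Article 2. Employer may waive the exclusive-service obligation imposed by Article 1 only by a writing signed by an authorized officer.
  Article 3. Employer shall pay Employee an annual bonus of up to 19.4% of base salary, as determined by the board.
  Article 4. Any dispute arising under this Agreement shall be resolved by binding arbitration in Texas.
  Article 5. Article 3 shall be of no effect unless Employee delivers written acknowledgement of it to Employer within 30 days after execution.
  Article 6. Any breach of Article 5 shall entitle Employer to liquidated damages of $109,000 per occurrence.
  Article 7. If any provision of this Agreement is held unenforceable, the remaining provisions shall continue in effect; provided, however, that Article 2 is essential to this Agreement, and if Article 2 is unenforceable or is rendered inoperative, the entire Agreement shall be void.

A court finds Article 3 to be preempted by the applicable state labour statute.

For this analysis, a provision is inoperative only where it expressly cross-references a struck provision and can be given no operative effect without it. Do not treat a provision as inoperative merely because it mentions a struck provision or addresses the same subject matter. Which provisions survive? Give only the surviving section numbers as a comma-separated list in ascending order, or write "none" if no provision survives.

Article 3 is struck. Article 5 has no operative effect of its own apart from Article 3 and is therefore inoperative. Article 6 does nothing except set the liquidated-damages amount by reference to Article 5; with Article 5 gone it has no independent effect and is inoperative. Article 7 makes Article 2 an essential term, but Article 2 is unaffected, so the severability proviso in Article 7 preserves the remaining provisions. That leaves Article 1, Article 2, Article 4, and Article 7 in effect.

1, 2, 4, 7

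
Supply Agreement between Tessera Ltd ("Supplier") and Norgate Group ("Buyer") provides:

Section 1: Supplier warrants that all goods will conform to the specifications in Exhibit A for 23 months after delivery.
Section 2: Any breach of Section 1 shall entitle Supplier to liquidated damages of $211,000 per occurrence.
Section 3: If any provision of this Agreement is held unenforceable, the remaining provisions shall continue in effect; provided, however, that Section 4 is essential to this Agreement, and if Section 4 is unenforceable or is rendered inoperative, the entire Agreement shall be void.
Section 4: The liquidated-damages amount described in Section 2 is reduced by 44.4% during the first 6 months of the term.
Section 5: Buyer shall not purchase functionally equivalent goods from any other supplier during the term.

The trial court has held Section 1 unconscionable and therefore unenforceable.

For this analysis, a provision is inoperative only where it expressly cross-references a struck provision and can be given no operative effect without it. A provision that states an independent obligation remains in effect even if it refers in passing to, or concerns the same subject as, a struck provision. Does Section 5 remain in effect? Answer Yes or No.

Section 1 is struck. Section 2 does nothing except set the liquidated-damages amount by reference to Section 1; with Section 1 gone it has no independent effect and is inoperative. The whole of Section 4 is the introductory reduction to the liquidated-damages amount, defined by reference to Section 2, so Section 4 cannot stand once Section 2 is removed. Section 3 makes Section 4 an essential term, and Section 4 has been rendered inoperative by the cascade; under Section 3, the entire Agreement is therefore void. No provision of the Agreement survives. Section 5 is among the inoperative provisions, so the answer is no.

No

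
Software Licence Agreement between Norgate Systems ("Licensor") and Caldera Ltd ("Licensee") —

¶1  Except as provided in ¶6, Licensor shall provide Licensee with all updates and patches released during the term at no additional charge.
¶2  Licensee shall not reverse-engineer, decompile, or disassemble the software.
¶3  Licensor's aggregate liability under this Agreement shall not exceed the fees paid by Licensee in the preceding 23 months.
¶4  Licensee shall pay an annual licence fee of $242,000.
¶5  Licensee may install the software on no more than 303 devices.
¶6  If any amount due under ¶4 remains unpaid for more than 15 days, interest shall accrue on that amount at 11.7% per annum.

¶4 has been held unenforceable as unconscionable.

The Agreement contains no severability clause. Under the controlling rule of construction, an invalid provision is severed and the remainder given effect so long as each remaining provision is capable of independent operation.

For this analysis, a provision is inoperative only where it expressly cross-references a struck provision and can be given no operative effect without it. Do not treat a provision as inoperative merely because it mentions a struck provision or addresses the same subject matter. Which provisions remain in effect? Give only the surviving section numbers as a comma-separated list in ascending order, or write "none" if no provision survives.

1, 2, 3, 5

¶4 is struck. ¶6 has no operative effect of its own apart from ¶4 and is therefore inoperative. ¶1 mentions ¶6 but its own obligation stands independently of ¶6, so ¶1 is not affected. Under the stated default rule, only provisions that cannot operate independently fall away; the rest are enforced. ¶1, ¶2, ¶3, and ¶5 remain in effect.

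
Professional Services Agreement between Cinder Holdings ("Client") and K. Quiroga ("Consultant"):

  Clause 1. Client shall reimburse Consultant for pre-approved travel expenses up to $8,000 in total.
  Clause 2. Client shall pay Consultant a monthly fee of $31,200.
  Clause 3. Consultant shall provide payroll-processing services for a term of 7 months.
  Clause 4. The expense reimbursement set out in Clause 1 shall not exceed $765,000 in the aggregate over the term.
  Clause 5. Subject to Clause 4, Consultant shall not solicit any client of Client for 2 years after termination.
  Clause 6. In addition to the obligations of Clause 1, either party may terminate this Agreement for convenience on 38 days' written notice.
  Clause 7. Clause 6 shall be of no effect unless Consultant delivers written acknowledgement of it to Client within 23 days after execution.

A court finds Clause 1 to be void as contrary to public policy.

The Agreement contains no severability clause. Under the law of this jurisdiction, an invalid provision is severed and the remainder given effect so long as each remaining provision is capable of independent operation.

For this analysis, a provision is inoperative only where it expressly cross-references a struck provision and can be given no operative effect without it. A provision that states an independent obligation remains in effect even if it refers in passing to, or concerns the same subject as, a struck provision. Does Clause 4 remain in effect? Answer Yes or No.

Clause 1 is struck. Clause 4 has no operative effect of its own apart from Clause 1 and is therefore inoperative. Clause 5 mentions Clause 4 but its own obligation stands independently of Clause 4, so Clause 5 is not affected. Although Clause 6 refers to Clause 1, its operative terms do not depend on Clause 1, so it remains in effect. Under the stated default rule, only provisions that cannot operate independently fall away; the rest are enforced. The provisions still in force are Clause 2, Clause 3, Clause 5, Clause 6, and Clause 7. Clause 4 is among the inoperative provisions, so the answer is no.

No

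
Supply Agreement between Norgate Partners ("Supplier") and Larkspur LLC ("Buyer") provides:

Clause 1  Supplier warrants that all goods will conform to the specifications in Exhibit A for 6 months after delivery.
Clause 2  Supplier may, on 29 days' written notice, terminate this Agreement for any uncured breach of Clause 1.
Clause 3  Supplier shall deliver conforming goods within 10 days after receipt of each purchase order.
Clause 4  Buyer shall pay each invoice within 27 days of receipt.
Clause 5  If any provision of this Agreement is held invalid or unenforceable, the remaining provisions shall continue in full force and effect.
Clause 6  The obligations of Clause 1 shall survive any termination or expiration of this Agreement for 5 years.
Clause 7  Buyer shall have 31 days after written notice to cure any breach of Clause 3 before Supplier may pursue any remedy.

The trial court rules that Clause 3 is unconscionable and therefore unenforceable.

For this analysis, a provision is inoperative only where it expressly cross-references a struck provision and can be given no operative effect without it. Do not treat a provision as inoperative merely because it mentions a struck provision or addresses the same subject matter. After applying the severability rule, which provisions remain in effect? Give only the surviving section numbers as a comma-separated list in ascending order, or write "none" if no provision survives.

1, 2, 4, 5, 6

Clause 3 is struck. Clause 7 operates only by reference to Clause 3, so it falls with Clause 3. Under the severability clause in Clause 5, the remaining provisions continue in force. That leaves Clause 1, Clause 2, Clause 4, Clause 5, and Clause 6 in effect.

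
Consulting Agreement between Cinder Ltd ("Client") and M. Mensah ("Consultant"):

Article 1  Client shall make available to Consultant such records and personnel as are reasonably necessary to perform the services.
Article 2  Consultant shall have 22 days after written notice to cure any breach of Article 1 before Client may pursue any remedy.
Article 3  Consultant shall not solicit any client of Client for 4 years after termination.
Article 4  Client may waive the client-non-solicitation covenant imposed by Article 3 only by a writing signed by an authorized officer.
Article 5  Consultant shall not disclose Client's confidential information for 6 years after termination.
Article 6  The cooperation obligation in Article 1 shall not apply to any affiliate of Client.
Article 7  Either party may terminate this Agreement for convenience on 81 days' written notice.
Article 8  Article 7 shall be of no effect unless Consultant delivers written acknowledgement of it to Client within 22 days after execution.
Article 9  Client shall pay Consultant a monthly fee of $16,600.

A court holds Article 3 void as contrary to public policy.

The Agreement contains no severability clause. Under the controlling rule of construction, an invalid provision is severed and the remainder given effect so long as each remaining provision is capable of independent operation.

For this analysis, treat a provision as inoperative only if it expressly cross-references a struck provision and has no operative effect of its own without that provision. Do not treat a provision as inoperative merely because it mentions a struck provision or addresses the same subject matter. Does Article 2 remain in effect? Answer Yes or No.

Yes

Article 3 is struck. The only function of Article 4 is the waiver condition for Article 3, so it cannot stand once Article 3 is removed. Under the stated default rule, only provisions that cannot operate independently fall away; the rest are enforced. The provisions still in force are Article 1, Article 2, Article 5, Article 6, Article 7, Article 8, and Article 9. Article 2 is among the surviving provisions, so the answer is yes.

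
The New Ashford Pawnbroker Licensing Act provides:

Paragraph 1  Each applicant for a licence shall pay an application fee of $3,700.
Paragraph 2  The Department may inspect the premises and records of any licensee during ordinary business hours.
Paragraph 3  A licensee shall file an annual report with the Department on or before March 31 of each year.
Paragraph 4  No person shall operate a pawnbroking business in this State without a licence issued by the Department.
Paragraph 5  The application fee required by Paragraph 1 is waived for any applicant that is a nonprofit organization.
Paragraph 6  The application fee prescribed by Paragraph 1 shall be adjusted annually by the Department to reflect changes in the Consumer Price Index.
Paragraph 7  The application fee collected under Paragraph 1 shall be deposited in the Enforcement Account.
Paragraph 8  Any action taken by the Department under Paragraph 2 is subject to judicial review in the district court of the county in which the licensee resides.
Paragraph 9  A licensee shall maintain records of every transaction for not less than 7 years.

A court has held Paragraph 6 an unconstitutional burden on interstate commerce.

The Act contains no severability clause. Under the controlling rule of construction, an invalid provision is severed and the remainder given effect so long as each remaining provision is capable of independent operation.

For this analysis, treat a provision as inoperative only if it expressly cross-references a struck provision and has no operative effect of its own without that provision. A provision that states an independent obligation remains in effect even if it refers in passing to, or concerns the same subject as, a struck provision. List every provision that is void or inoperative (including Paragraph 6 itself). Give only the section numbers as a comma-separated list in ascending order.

Paragraph 6 is struck. No other provision's operative terms depend on Paragraph 6. With no severability clause, the stated default rule severs what cannot stand and enforces each remaining provision that can operate on its own. The provisions still in force are Paragraph 1, Paragraph 2, Paragraph 3, Paragraph 4, Paragraph 5, Paragraph 7, Paragraph 8, and Paragraph 9.

6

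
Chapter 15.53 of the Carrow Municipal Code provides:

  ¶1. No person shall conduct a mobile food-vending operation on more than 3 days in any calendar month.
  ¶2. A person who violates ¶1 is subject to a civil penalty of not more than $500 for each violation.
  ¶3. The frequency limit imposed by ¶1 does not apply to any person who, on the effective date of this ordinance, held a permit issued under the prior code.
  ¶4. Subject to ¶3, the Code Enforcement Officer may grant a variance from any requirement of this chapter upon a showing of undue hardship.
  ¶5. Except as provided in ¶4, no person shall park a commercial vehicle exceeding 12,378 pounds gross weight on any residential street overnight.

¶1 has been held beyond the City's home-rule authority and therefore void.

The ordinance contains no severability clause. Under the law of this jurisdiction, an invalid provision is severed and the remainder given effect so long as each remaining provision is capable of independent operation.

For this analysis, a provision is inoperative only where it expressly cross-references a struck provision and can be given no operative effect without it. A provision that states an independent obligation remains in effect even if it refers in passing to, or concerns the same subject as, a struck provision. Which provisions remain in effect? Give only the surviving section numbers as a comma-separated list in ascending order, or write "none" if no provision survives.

4, 5

¶1 is struck. ¶2 has no operative effect of its own apart from ¶1 and is therefore inoperative. The only function of ¶3 is the grandfather exemption from ¶1, so it cannot stand once ¶1 is removed. ¶4 mentions ¶3 but its own obligation stands independently of ¶3, so ¶4 is not affected. Under the stated default rule, only provisions that cannot operate independently fall away; the rest are enforced. That leaves ¶4 and ¶5 in effect.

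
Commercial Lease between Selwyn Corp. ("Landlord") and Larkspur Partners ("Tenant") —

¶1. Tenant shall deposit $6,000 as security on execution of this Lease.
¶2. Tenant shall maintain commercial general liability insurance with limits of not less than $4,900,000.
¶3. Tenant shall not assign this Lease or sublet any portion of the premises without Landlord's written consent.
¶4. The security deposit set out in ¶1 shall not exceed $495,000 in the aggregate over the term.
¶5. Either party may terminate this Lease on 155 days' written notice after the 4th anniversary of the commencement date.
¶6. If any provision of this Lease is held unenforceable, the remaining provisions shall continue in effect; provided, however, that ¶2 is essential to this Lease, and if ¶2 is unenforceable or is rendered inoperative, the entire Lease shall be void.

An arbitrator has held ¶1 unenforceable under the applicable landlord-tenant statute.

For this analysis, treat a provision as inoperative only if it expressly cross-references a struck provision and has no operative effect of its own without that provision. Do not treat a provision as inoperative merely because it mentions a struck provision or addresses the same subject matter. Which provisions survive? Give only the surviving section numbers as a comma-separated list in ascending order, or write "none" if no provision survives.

¶1 is struck. ¶4 has no operative effect of its own apart from ¶1 and is therefore inoperative. ¶6 makes ¶2 an essential term, but ¶2 is unaffected, so the severability proviso in ¶6 preserves the remaining provisions. That leaves ¶2, ¶3, ¶5, and ¶6 in effect.

2, 3, 5, 6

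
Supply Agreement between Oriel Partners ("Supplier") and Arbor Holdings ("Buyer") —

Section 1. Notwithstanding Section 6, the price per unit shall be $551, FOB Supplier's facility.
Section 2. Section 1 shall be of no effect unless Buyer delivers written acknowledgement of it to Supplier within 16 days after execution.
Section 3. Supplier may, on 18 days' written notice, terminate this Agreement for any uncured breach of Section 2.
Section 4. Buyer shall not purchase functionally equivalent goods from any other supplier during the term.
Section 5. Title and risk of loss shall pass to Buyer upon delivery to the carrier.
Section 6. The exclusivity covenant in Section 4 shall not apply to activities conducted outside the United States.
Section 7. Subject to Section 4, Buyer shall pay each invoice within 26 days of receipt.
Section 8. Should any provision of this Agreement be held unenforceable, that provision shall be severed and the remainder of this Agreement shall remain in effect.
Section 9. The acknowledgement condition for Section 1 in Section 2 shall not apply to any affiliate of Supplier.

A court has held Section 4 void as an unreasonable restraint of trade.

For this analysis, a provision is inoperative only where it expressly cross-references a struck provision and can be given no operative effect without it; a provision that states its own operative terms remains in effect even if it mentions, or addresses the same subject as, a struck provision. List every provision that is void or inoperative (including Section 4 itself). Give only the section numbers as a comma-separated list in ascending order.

4, 6

Section 4 is struck. The whole of Section 6 is the carve-out from the exclusivity covenant, defined by reference to Section 4, so Section 6 cannot stand once Section 4 is removed. Although Section 1 refers to Section 6, its operative terms do not depend on Section 6, so it remains in effect. Section 7 mentions Section 4 but its own obligation stands independently of Section 4, so Section 7 is not affected. Section 8 is a severability clause and preserves every provision that can still be given independent effect. That leaves Section 1, Section 2, Section 3, Section 5, Section 7, Section 8, and Section 9 in effect.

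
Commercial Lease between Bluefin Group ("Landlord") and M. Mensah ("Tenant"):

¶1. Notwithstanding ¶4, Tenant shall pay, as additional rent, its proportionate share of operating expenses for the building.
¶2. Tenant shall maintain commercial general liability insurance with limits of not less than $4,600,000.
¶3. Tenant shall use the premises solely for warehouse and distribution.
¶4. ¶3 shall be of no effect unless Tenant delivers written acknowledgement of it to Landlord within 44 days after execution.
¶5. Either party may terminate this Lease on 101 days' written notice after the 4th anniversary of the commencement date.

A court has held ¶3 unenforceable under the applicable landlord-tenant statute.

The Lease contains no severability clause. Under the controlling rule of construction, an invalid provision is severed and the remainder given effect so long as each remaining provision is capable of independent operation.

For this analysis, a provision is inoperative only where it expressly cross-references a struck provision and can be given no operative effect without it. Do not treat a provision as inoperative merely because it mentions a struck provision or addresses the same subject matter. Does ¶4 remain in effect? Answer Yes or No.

No

¶3 is struck. ¶4 merely fixes the acknowledgement condition for ¶3; with ¶3 gone it has nothing to operate on and falls away. ¶1 mentions ¶4 but its own obligation stands independently of ¶4, so ¶1 is not affected. With no severability clause, the stated default rule severs what cannot stand and enforces each remaining provision that can operate on its own. ¶1, ¶2, and ¶5 remain in effect. ¶4 is among the inoperative provisions, so the answer is no.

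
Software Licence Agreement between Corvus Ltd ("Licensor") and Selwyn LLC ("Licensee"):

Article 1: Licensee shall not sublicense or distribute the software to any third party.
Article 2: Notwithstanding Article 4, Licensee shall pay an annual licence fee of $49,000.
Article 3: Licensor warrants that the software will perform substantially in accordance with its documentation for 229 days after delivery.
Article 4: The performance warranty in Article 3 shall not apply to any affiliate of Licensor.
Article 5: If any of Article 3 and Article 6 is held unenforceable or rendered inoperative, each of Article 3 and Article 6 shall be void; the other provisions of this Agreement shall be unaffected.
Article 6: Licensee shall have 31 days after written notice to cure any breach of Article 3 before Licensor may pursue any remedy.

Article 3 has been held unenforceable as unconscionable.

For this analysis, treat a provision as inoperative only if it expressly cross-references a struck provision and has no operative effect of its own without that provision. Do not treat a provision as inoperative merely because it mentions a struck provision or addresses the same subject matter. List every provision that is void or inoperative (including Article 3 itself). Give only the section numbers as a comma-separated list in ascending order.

Article 3 is struck. Article 4 does nothing except set the carve-out from the performance warranty by reference to Article 3; with Article 3 gone it has no independent effect and is inoperative. Article 6 merely fixes the cure period for breach of Article 3; with Article 3 gone it has nothing to operate on and falls away. Although Article 2 refers to Article 4, its operative terms do not depend on Article 4, so it remains in effect. Article 5 declares Article 3 and Article 6 mutually dependent; since one of them has fallen, all of them are of no effect. The remainder continues in force under Article 5. The provisions still in force are Article 1, Article 2, and Article 5.

3, 4, 6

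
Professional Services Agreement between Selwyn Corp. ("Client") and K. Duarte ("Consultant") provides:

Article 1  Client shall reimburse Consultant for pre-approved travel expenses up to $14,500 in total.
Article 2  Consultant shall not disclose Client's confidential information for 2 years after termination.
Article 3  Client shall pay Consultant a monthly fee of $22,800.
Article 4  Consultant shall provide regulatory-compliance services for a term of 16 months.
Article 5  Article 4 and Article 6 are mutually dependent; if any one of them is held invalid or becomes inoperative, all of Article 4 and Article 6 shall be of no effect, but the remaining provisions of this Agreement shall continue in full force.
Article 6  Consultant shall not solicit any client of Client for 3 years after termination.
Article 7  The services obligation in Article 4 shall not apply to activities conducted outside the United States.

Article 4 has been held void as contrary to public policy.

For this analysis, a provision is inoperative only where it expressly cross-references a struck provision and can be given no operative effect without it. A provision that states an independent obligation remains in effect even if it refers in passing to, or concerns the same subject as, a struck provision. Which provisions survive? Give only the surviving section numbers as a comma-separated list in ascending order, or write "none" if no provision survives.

1, 2, 3, 5

Article 4 is struck. Article 7 operates only by reference to Article 4, so it falls with Article 4. Article 5 declares Article 4 and Article 6 mutually dependent; since one of them has fallen, all of them are of no effect. That brings down Article 6 as well. The remainder continues in force under Article 5. That leaves Article 1, Article 2, Article 3, and Article 5 in effect.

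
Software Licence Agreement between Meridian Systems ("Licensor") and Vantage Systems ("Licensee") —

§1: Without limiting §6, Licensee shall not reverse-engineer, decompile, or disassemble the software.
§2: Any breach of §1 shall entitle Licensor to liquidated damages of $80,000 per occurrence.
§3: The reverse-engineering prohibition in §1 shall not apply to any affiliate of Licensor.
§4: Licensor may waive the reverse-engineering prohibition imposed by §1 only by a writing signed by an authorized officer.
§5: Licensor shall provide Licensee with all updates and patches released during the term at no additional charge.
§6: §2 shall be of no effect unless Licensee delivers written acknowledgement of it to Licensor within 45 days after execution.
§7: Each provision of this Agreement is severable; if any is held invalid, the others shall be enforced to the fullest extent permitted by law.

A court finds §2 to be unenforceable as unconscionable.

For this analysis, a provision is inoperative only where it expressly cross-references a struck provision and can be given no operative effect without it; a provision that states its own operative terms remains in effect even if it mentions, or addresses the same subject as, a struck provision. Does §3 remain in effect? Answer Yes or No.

Yes

§2 is struck. The only function of §6 is the acknowledgement condition for §2, so it cannot stand once §2 is removed. §1 mentions §6 but its own obligation stands independently of §6, so §1 is not affected. Under the severability clause in §7, the remaining provisions continue in force. That leaves §1, §3, §4, §5, and §7 in effect. §3 is among the surviving provisions, so the answer is yes.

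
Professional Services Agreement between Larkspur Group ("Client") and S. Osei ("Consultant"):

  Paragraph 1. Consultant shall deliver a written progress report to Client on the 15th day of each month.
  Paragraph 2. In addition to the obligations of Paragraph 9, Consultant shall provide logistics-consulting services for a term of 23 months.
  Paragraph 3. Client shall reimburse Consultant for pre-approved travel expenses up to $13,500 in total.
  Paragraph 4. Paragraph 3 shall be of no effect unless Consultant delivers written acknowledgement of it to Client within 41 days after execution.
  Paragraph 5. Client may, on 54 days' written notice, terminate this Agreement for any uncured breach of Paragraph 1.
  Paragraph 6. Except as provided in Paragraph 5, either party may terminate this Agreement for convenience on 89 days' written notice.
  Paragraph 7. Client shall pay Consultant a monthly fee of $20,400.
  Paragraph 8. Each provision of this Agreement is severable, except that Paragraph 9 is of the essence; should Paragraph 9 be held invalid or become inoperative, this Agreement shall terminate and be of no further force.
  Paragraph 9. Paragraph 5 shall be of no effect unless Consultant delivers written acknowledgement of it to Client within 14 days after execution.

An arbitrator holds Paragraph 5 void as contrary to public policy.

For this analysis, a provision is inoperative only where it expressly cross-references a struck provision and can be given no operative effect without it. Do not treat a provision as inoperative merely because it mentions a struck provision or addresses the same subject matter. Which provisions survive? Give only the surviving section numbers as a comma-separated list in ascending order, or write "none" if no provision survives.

none

Paragraph 5 is struck. Paragraph 9 has no operative effect of its own apart from Paragraph 5 and is therefore inoperative. Paragraph 8 makes Paragraph 9 an essential term, and Paragraph 9 has been rendered inoperative by the cascade; under Paragraph 8, the entire Agreement is therefore void. No provision of the Agreement survives.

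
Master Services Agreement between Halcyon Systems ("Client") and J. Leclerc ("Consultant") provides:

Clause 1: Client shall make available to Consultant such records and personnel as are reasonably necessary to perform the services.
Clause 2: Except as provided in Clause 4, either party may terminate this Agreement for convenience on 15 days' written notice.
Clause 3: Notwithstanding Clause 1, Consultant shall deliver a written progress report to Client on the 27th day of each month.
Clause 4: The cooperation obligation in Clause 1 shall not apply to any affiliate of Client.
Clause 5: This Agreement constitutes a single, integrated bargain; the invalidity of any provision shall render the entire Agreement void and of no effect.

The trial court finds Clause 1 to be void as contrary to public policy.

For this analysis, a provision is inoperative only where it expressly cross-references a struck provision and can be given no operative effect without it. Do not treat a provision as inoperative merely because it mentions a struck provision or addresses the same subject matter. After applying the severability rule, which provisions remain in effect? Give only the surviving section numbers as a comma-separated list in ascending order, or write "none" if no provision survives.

Clause 1 is struck. The whole of Clause 4 is the carve-out from the cooperation obligation, defined by reference to Clause 1, so Clause 4 cannot stand once Clause 1 is removed. Clause 5 provides that the Agreement is not severable, so the invalidity of any one provision voids the entire Agreement. No provision of the Agreement survives.

none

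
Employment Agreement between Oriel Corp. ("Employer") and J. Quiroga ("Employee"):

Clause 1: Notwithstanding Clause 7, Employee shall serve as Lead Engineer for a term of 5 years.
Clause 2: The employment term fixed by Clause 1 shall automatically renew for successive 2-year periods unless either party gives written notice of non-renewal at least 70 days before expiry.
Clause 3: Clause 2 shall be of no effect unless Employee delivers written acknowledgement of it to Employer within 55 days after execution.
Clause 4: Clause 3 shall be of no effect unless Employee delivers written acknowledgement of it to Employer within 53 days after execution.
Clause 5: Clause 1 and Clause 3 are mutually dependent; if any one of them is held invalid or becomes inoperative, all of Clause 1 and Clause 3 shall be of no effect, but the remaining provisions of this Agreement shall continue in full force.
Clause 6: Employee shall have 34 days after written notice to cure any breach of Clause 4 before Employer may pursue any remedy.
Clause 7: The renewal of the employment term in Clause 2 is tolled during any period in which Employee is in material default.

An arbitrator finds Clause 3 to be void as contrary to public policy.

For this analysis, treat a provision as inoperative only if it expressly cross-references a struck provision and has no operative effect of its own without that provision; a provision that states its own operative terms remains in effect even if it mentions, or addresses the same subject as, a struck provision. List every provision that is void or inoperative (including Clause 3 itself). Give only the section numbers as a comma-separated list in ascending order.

1, 2, 3, 4, 6, 7

Clause 3 is struck. The only function of Clause 4 is the acknowledgement condition for Clause 3, so it cannot stand once Clause 3 is removed. The only function of Clause 6 is the cure period for breach of Clause 4, so it cannot stand once Clause 4 is removed. Clause 5 declares Clause 1 and Clause 3 mutually dependent; since one of them has fallen, all of them are of no effect. That brings down Clause 1 as well. Clause 2 and Clause 7 in turn depend solely on a provision now struck and likewise fall. The remainder continues in force under Clause 5. Only Clause 5 remains in effect.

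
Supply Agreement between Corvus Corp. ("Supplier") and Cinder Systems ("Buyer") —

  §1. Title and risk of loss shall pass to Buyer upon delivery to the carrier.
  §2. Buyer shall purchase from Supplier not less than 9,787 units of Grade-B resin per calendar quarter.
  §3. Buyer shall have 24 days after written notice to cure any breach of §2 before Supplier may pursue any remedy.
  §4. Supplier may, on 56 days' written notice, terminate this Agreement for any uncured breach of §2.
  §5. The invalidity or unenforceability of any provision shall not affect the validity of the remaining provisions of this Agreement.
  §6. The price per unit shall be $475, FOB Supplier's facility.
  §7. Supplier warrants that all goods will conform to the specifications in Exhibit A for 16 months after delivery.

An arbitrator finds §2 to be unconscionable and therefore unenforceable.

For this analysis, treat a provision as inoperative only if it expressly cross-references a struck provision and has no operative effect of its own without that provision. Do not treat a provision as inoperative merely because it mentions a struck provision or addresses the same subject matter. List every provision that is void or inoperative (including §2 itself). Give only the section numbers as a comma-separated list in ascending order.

§2 is struck. The only function of §3 is the cure period for breach of §2, so it cannot stand once §2 is removed. §4 has no operative effect of its own apart from §2 and is therefore inoperative. Under the severability clause in §5, the remaining provisions continue in force. That leaves §1, §5, §6, and §7 in effect.

2, 3, 4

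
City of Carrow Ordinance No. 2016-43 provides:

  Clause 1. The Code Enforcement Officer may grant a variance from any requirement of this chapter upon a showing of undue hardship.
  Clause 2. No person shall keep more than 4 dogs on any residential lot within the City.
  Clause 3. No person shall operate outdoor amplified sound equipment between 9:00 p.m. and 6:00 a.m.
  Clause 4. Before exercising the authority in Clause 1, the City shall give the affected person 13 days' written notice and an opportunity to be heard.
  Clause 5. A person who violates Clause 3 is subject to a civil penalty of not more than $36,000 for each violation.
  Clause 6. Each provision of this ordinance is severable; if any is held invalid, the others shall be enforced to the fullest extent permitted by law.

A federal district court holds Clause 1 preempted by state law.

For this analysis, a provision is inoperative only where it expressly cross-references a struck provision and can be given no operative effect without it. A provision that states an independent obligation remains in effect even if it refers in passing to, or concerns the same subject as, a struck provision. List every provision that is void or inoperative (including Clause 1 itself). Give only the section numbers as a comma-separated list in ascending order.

1, 4

Clause 1 is struck. Clause 4 operates only by reference to Clause 1, so it falls with Clause 1. Under the severability clause in Clause 6, the remaining provisions continue in force. That leaves Clause 2, Clause 3, Clause 5, and Clause 6 in effect.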